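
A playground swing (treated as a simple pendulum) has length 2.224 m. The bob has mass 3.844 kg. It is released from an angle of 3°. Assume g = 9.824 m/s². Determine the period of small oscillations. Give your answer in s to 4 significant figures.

T = 2π√(L/g) = 2π√(2.224/9.824) = 2π × 0.47580 = 2.990 s.

2.990 s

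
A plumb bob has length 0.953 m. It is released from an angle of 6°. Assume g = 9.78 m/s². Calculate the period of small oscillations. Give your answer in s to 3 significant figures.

1.96 s

T = 2π√(L/g) = 2π√(0.953/9.78) = 2π × 0.3122 = 1.96 s.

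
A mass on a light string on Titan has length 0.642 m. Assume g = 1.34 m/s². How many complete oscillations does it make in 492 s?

T = 2π√(L/g) = 2π√(0.642/1.34) = 4.349 s.
Number of complete oscillations = ⌊492/4.349⌋ = ⌊113.1⌋ = 113.

113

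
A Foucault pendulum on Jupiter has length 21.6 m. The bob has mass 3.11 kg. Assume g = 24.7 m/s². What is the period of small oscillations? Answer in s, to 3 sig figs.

5.88 s

T = 2π√(L/g) = 2π√(21.6/24.7) = 2π × 0.9351 = 5.88 s.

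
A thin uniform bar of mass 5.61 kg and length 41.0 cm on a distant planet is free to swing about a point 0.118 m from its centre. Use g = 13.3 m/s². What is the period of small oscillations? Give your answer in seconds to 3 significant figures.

For a physical pendulum T = 2π√(I/(mgd)), with d = 0.1180 m from pivot to centre of mass.
I_cm = mL²/12 = 5.61 × 0.410²/12 = 0.07859 kg·m²; I = I_cm + md² = 0.07859 + 5.61 × 0.1180² = 0.1567 kg·m².
T = 2π√(0.1567/(5.61 × 13.3 × 0.1180)) = 0.838 s.

0.838 s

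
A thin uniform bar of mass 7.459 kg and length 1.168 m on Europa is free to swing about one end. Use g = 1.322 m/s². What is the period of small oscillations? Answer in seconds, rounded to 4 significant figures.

4.822 s

For a physical pendulum T = 2π√(I/(mgd)), with d = 0.58400 m from pivot to centre of mass.
I_cm = mL²/12 = 7.459 × 1.168²/12 = 0.84798 kg·m²; I = I_cm + md² = 0.84798 + 7.459 × 0.58400² = 3.3919 kg·m².
T = 2π√(3.3919/(7.459 × 1.322 × 0.58400)) = 4.822 s.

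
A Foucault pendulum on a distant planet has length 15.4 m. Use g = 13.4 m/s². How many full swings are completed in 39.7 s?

T = 2π√(L/g) = 2π√(15.4/13.4) = 6.736 s.
Number of complete oscillations = ⌊39.7/6.736⌋ = ⌊5.894⌋ = 5.

5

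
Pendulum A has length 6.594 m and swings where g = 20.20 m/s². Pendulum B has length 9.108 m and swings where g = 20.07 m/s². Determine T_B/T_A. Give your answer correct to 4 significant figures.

T = 2π√(L/g), so T_B/T_A = √((L_B/g_B)/(L_A/g_A)) = √((9.108/20.07)/(6.594/20.20)) = 1.179.

1.179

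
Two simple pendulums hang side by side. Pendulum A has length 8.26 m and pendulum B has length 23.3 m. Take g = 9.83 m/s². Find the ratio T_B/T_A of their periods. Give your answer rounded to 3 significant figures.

1.68

T ∝ √L, so T_B/T_A = √(L_B/L_A) = √(23.3/8.26) = 1.68.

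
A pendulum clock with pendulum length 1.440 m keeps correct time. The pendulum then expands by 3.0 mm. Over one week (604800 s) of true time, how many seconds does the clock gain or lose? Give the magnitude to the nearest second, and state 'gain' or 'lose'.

lose 629 s

T ∝ √L, so T'/T = √(1.44300/1.440) = 1.00104.
In 604800 s of true time the clock registers 604800/1.00104 = 604171.0 s, so it loses 629 s.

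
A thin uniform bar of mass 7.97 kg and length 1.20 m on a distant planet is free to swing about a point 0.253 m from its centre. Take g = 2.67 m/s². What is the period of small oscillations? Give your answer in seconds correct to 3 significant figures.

For a physical pendulum T = 2π√(I/(mgd)), with d = 0.2530 m from pivot to centre of mass.
I_cm = mL²/12 = 7.97 × 1.20²/12 = 0.9564 kg·m²; I = I_cm + md² = 0.9564 + 7.97 × 0.2530² = 1.467 kg·m².
T = 2π√(1.467/(7.97 × 2.67 × 0.2530)) = 3.28 s.

3.28 s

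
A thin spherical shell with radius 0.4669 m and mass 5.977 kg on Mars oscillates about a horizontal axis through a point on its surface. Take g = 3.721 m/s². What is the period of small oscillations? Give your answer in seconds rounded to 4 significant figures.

2.873 s

I_cm = (2/3)mr² = 0.86864 kg·m². The pivot is at distance d = 0.4669 m from the centre of mass.
By the parallel-axis theorem, I = I_cm + md² = 0.86864 + 1.3030 = 2.1716 kg·m².
T = 2π√(I/(mgd)) = 2π√(2.1716/(5.977 × 3.721 × 0.4669)) = 2.873 s.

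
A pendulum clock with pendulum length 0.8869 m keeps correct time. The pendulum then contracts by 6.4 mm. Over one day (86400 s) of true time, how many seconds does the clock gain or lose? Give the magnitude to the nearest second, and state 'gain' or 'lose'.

T ∝ √L, so T'/T = √(0.88050/0.8869) = 0.996385.
In 86400 s of true time the clock registers 86400/0.996385 = 86713.4 s, so it gains 313 s.

gain 313 s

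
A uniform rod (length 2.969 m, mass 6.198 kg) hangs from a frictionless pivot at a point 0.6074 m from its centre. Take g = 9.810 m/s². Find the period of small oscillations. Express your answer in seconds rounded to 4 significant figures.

2.704 s

For a physical pendulum T = 2π√(I/(mgd)), with d = 0.60740 m from pivot to centre of mass.
I_cm = mL²/12 = 6.198 × 2.969²/12 = 4.5529 kg·m²; I = I_cm + md² = 4.5529 + 6.198 × 0.60740² = 6.8396 kg·m².
T = 2π√(6.8396/(6.198 × 9.810 × 0.60740)) = 2.704 s.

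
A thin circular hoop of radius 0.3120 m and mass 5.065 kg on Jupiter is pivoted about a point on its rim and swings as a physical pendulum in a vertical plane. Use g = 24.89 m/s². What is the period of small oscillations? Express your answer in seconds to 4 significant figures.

I_cm = mr² = 0.49305 kg·m². The pivot is at distance d = 0.3120 m from the centre of mass.
By the parallel-axis theorem, I = I_cm + md² = 0.49305 + 0.49305 = 0.98609 kg·m².
T = 2π√(I/(mgd)) = 2π√(0.98609/(5.065 × 24.89 × 0.3120)) = 0.9949 s.

0.9949 s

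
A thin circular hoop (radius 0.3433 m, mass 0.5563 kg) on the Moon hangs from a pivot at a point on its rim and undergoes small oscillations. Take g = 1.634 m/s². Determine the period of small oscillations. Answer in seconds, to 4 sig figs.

4.073 s

I_cm = mr² = 0.065563 kg·m². The pivot is at distance d = 0.3433 m from the centre of mass.
By the parallel-axis theorem, I = I_cm + md² = 0.065563 + 0.065563 = 0.13113 kg·m².
T = 2π√(I/(mgd)) = 2π√(0.13113/(0.5563 × 1.634 × 0.3433)) = 4.073 s.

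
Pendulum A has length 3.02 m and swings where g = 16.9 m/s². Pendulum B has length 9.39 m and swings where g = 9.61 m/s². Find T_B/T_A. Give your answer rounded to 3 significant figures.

2.34

T = 2π√(L/g), so T_B/T_A = √((L_B/g_B)/(L_A/g_A)) = √((9.39/9.61)/(3.02/16.9)) = 2.34.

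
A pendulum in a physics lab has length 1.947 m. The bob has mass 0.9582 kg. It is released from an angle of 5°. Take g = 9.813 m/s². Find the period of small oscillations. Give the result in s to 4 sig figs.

T = 2π√(L/g) = 2π√(1.947/9.813) = 2π × 0.44543 = 2.799 s.

2.799 s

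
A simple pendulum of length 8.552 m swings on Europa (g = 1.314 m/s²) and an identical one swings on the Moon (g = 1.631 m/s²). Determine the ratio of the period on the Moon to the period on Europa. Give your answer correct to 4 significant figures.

T ∝ 1/√g, so T₂/T₁ = √(g₁/g₂) = √(1.314/1.631) = 0.8976.

0.8976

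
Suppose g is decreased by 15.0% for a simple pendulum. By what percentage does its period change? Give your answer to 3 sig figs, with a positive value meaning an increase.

T ∝ 1/√g, so T'/T = 1/√(0.8500) = 1.085.
Percentage change in T = (1.085 − 1) × 100% = 8.47%.

8.47%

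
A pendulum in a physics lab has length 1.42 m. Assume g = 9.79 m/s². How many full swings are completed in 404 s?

T = 2π√(L/g) = 2π√(1.42/9.79) = 2.393 s.
Number of complete oscillations = ⌊404/2.393⌋ = ⌊168.8⌋ = 168.

168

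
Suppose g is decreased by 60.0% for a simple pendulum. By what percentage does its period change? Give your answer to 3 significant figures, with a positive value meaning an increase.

58.1%

T ∝ 1/√g, so T'/T = 1/√(0.4000) = 1.581.
Percentage change in T = (1.581 − 1) × 100% = 58.1%.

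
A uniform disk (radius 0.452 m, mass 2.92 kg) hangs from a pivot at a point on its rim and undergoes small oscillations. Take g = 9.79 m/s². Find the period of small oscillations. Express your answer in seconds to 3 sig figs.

1.65 s

I_cm = ½mr² = 0.2983 kg·m². The pivot is at distance d = 0.452 m from the centre of mass.
By the parallel-axis theorem, I = I_cm + md² = 0.2983 + 0.5966 = 0.8949 kg·m².
T = 2π√(I/(mgd)) = 2π√(0.8949/(2.92 × 9.79 × 0.452)) = 1.65 s.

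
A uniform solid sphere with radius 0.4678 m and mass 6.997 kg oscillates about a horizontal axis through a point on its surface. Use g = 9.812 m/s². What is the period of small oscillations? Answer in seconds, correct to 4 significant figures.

I_cm = (2/5)mr² = 0.61248 kg·m². The pivot is at distance d = 0.4678 m from the centre of mass.
By the parallel-axis theorem, I = I_cm + md² = 0.61248 + 1.5312 = 2.1437 kg·m².
T = 2π√(I/(mgd)) = 2π√(2.1437/(6.997 × 9.812 × 0.4678)) = 1.623 s.

1.623 s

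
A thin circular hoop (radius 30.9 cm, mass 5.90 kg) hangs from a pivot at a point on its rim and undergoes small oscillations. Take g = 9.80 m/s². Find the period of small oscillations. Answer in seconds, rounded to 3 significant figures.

I_cm = mr² = 0.5633 kg·m². The pivot is at distance d = 0.309 m from the centre of mass.
By the parallel-axis theorem, I = I_cm + md² = 0.5633 + 0.5633 = 1.127 kg·m².
T = 2π√(I/(mgd)) = 2π√(1.127/(5.90 × 9.80 × 0.309)) = 1.58 s.

1.58 s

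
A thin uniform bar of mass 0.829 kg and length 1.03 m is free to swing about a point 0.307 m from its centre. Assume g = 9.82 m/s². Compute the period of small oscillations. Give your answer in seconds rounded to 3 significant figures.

1.55 s

For a physical pendulum T = 2π√(I/(mgd)), with d = 0.3070 m from pivot to centre of mass.
I_cm = mL²/12 = 0.829 × 1.03²/12 = 0.07329 kg·m²; I = I_cm + md² = 0.07329 + 0.829 × 0.3070² = 0.1514 kg·m².
T = 2π√(0.1514/(0.829 × 9.82 × 0.3070)) = 1.55 s.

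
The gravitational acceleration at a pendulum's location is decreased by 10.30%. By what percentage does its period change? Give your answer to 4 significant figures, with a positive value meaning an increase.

5.585%

T ∝ 1/√g, so T'/T = 1/√(0.89700) = 1.0559.
Percentage change in T = (1.0559 − 1) × 100% = 5.585%.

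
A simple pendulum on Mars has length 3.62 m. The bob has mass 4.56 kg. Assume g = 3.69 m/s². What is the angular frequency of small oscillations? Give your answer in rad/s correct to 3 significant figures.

1.01 rad/s

ω = √(g/L) = √(3.69/3.62) = 1.01 rad/s.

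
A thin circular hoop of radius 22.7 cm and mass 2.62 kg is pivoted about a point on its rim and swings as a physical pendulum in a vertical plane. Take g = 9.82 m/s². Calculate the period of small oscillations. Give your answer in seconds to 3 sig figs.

1.35 s

I_cm = mr² = 0.1350 kg·m². The pivot is at distance d = 0.227 m from the centre of mass.
By the parallel-axis theorem, I = I_cm + md² = 0.1350 + 0.1350 = 0.2700 kg·m².
T = 2π√(I/(mgd)) = 2π√(0.2700/(2.62 × 9.82 × 0.227)) = 1.35 s.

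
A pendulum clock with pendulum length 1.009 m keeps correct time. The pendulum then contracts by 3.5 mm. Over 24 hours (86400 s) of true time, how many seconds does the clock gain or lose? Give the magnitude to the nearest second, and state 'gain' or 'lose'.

T ∝ √L, so T'/T = √(1.00550/1.009) = 0.998264.
In 86400 s of true time the clock registers 86400/0.998264 = 86550.2 s, so it gains 150 s.

gain 150 s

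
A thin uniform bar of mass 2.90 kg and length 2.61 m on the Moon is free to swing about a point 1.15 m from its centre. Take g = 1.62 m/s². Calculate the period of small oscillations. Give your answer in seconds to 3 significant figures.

6.33 s

For a physical pendulum T = 2π√(I/(mgd)), with d = 1.150 m from pivot to centre of mass.
I_cm = mL²/12 = 2.90 × 2.61²/12 = 1.646 kg·m²; I = I_cm + md² = 1.646 + 2.90 × 1.150² = 5.482 kg·m².
T = 2π√(5.482/(2.90 × 1.62 × 1.150)) = 6.33 s.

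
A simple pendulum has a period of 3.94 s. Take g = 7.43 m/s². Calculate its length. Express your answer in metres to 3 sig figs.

2.92 m

From T = 2π√(L/g), L = gT²/(4π²) = 7.43 × 3.940²/(4π²) = 2.92 m.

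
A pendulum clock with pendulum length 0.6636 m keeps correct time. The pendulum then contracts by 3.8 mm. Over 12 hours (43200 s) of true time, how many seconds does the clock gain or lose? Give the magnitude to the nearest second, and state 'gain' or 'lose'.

T ∝ √L, so T'/T = √(0.65980/0.6636) = 0.997133.
In 43200 s of true time the clock registers 43200/0.997133 = 43324.2 s, so it gains 124 s.

gain 124 s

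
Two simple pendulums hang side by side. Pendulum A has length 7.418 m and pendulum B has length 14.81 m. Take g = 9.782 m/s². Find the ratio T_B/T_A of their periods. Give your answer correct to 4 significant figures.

1.413

T ∝ √L, so T_B/T_A = √(L_B/L_A) = √(14.81/7.418) = 1.413.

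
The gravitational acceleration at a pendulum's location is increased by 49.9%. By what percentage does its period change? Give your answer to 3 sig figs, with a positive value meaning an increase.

T ∝ 1/√g, so T'/T = 1/√(1.499) = 0.8168.
Percentage change in T = (0.8168 − 1) × 100% = -18.3%.

-18.3%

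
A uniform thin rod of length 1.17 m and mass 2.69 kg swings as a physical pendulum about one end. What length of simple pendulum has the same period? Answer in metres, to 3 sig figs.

The equivalent simple-pendulum length is L_eq = I/(md), where I is about the pivot and d = 0.5850 m.
I_cm = (1/12)mL² = 0.3069 kg·m², so I = I_cm + md² = 0.3069 + 0.9206 = 1.227 kg·m².
L_eq = 1.227/(2.69 × 0.5850) = 0.780 m.

0.780 m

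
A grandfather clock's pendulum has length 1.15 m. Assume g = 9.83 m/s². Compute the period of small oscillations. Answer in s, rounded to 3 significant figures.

2.15 s

T = 2π√(L/g) = 2π√(1.15/9.83) = 2π × 0.3420 = 2.15 s.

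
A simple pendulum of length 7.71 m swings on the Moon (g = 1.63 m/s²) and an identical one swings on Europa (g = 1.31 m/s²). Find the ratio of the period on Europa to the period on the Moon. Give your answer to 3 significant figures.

T ∝ 1/√g, so T₂/T₁ = √(g₁/g₂) = √(1.63/1.31) = 1.12.

1.12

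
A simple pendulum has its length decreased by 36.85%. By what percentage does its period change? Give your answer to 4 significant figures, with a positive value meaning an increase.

T ∝ √L, so T'/T = √(0.63150) = 0.79467.
Percentage change in T = (0.79467 − 1) × 100% = -20.53%.

-20.53%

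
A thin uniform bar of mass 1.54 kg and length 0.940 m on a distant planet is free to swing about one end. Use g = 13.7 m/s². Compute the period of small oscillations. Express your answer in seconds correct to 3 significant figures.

For a physical pendulum T = 2π√(I/(mgd)), with d = 0.4700 m from pivot to centre of mass.
I_cm = mL²/12 = 1.54 × 0.940²/12 = 0.1134 kg·m²; I = I_cm + md² = 0.1134 + 1.54 × 0.4700² = 0.4536 kg·m².
T = 2π√(0.4536/(1.54 × 13.7 × 0.4700)) = 1.34 s.

1.34 s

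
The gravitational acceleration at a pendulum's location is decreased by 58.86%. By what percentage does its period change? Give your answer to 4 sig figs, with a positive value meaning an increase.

55.91%

T ∝ 1/√g, so T'/T = 1/√(0.41140) = 1.5591.
Percentage change in T = (1.5591 − 1) × 100% = 55.91%.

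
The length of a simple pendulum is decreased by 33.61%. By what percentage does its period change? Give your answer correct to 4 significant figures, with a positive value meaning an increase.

T ∝ √L, so T'/T = √(0.66390) = 0.81480.
Percentage change in T = (0.81480 − 1) × 100% = -18.52%.

-18.52%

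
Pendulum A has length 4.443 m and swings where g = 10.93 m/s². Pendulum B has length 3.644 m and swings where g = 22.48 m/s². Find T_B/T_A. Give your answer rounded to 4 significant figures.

0.6315

T = 2π√(L/g), so T_B/T_A = √((L_B/g_B)/(L_A/g_A)) = √((3.644/22.48)/(4.443/10.93)) = 0.6315.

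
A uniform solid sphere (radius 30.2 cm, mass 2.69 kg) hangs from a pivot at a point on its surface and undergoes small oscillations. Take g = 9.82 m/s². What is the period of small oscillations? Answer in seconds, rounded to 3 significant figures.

1.30 s

I_cm = (2/5)mr² = 0.09814 kg·m². The pivot is at distance d = 0.302 m from the centre of mass.
By the parallel-axis theorem, I = I_cm + md² = 0.09814 + 0.2453 = 0.3435 kg·m².
T = 2π√(I/(mgd)) = 2π√(0.3435/(2.69 × 9.82 × 0.302)) = 1.30 s.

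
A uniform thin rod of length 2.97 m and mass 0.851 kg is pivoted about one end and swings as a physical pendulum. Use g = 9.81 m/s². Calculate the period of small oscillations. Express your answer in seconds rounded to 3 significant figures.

For a physical pendulum T = 2π√(I/(mgd)), with d = 1.485 m from pivot to centre of mass.
I_cm = mL²/12 = 0.851 × 2.97²/12 = 0.6255 kg·m²; I = I_cm + md² = 0.6255 + 0.851 × 1.485² = 2.502 kg·m².
T = 2π√(2.502/(0.851 × 9.81 × 1.485)) = 2.82 s.

2.82 s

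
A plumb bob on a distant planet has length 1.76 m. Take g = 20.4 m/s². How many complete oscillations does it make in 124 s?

T = 2π√(L/g) = 2π√(1.76/20.4) = 1.846 s.
Number of complete oscillations = ⌊124/1.846⌋ = ⌊67.19⌋ = 67.

67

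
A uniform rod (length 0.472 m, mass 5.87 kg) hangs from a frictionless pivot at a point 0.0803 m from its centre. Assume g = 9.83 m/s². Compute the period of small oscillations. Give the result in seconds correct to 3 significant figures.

For a physical pendulum T = 2π√(I/(mgd)), with d = 0.08030 m from pivot to centre of mass.
I_cm = mL²/12 = 5.87 × 0.472²/12 = 0.1090 kg·m²; I = I_cm + md² = 0.1090 + 5.87 × 0.08030² = 0.1468 kg·m².
T = 2π√(0.1468/(5.87 × 9.83 × 0.08030)) = 1.12 s.

1.12 s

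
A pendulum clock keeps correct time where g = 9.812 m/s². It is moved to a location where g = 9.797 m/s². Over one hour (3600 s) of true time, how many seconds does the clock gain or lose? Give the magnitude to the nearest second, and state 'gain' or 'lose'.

lose 3 s

The clock's period scales as T ∝ 1/√g, so T'/T = √(9.812/9.797) = 1.00077.
In 3600 s of true time the clock registers 3600/1.00077 = 3597.2 s, so it loses 3 s.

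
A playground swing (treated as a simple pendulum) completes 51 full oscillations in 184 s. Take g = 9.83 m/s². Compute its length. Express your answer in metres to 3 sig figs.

T = 184/51 = 3.608 s.
From T = 2π√(L/g), L = gT²/(4π²) = 9.83 × 3.608²/(4π²) = 3.24 m.

3.24 m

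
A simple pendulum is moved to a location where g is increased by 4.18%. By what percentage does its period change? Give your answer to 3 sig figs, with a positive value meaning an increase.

-2.03%

T ∝ 1/√g, so T'/T = 1/√(1.042) = 0.9797.
Percentage change in T = (0.9797 − 1) × 100% = -2.03%.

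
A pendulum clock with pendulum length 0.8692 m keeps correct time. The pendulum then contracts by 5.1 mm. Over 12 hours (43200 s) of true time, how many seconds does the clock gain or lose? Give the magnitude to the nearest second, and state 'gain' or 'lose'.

T ∝ √L, so T'/T = √(0.86410/0.8692) = 0.997062.
In 43200 s of true time the clock registers 43200/0.997062 = 43327.3 s, so it gains 127 s.

gain 127 s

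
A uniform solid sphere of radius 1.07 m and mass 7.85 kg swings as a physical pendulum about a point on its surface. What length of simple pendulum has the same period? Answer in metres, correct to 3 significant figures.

The equivalent simple-pendulum length is L_eq = I/(md), where I is about the pivot and d = 1.070 m.
I_cm = (2/5)mR² = 3.595 kg·m², so I = I_cm + md² = 3.595 + 8.987 = 12.58 kg·m².
L_eq = 12.58/(7.85 × 1.070) = 1.50 m.

1.50 m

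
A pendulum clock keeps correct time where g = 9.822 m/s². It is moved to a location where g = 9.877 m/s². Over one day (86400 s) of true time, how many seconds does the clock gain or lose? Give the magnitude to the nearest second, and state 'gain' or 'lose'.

The clock's period scales as T ∝ 1/√g, so T'/T = √(9.822/9.877) = 0.997212.
In 86400 s of true time the clock registers 86400/0.997212 = 86641.6 s, so it gains 242 s.

gain 242 s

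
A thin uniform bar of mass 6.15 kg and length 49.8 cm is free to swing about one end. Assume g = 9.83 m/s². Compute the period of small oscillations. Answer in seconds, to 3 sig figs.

For a physical pendulum T = 2π√(I/(mgd)), with d = 0.2490 m from pivot to centre of mass.
I_cm = mL²/12 = 6.15 × 0.498²/12 = 0.1271 kg·m²; I = I_cm + md² = 0.1271 + 6.15 × 0.2490² = 0.5084 kg·m².
T = 2π√(0.5084/(6.15 × 9.83 × 0.2490)) = 1.15 s.

1.15 s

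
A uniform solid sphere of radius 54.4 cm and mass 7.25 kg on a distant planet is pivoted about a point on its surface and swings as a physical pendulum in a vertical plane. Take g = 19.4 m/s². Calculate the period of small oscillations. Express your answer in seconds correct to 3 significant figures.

1.24 s

I_cm = (2/5)mr² = 0.8582 kg·m². The pivot is at distance d = 0.544 m from the centre of mass.
By the parallel-axis theorem, I = I_cm + md² = 0.8582 + 2.146 = 3.004 kg·m².
T = 2π√(I/(mgd)) = 2π√(3.004/(7.25 × 19.4 × 0.544)) = 1.24 s.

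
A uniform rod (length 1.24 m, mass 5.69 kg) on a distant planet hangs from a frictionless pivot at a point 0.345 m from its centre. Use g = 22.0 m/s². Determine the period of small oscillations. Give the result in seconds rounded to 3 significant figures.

For a physical pendulum T = 2π√(I/(mgd)), with d = 0.3450 m from pivot to centre of mass.
I_cm = mL²/12 = 5.69 × 1.24²/12 = 0.7291 kg·m²; I = I_cm + md² = 0.7291 + 5.69 × 0.3450² = 1.406 kg·m².
T = 2π√(1.406/(5.69 × 22.0 × 0.3450)) = 1.13 s.

1.13 s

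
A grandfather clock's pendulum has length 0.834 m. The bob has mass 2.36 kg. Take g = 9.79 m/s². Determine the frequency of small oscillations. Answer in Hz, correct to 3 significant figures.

T = 2π√(L/g) = 2π√(0.834/9.79) = 1.834 s, so f = 1/T = 0.545 Hz.

0.545 Hz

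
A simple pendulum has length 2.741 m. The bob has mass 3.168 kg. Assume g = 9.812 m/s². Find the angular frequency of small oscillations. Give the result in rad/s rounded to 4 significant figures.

1.892 rad/s

ω = √(g/L) = √(9.812/2.741) = 1.892 rad/s.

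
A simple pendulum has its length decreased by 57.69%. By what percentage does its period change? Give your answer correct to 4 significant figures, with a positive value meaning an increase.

T ∝ √L, so T'/T = √(0.42310) = 0.65046.
Percentage change in T = (0.65046 − 1) × 100% = -34.95%.

-34.95%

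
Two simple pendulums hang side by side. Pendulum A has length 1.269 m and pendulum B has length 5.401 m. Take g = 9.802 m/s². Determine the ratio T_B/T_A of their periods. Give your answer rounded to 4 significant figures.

2.063

T ∝ √L, so T_B/T_A = √(L_B/L_A) = √(5.401/1.269) = 2.063.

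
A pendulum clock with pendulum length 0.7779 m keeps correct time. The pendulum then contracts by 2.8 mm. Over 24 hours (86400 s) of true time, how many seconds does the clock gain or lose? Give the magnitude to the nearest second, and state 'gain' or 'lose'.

gain 156 s

T ∝ √L, so T'/T = √(0.77510/0.7779) = 0.998199.
In 86400 s of true time the clock registers 86400/0.998199 = 86555.9 s, so it gains 156 s.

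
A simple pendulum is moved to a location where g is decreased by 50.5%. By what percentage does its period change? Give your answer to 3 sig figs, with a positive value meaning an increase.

42.1%

T ∝ 1/√g, so T'/T = 1/√(0.4950) = 1.421.
Percentage change in T = (1.421 − 1) × 100% = 42.1%.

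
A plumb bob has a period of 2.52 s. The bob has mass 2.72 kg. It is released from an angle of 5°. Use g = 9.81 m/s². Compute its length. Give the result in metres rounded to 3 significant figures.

1.58 m

From T = 2π√(L/g), L = gT²/(4π²) = 9.81 × 2.520²/(4π²) = 1.58 m.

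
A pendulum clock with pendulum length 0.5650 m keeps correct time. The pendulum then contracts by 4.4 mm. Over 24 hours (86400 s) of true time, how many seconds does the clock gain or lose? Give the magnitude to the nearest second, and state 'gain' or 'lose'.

T ∝ √L, so T'/T = √(0.56060/0.5650) = 0.996099.
In 86400 s of true time the clock registers 86400/0.996099 = 86738.4 s, so it gains 338 s.

gain 338 s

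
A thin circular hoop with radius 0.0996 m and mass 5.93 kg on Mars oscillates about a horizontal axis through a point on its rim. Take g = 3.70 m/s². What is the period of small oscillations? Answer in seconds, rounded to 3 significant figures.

1.46 s

I_cm = mr² = 0.05883 kg·m². The pivot is at distance d = 0.0996 m from the centre of mass.
By the parallel-axis theorem, I = I_cm + md² = 0.05883 + 0.05883 = 0.1177 kg·m².
T = 2π√(I/(mgd)) = 2π√(0.1177/(5.93 × 3.70 × 0.0996)) = 1.46 s.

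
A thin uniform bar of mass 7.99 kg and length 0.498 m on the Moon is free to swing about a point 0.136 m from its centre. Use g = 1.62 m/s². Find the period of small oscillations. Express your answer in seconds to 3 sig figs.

2.65 s

For a physical pendulum T = 2π√(I/(mgd)), with d = 0.1360 m from pivot to centre of mass.
I_cm = mL²/12 = 7.99 × 0.498²/12 = 0.1651 kg·m²; I = I_cm + md² = 0.1651 + 7.99 × 0.1360² = 0.3129 kg·m².
T = 2π√(0.3129/(7.99 × 1.62 × 0.1360)) = 2.65 s.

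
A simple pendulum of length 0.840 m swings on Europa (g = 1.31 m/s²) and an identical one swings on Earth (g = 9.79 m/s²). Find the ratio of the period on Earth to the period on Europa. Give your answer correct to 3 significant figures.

0.366

T ∝ 1/√g, so T₂/T₁ = √(g₁/g₂) = √(1.31/9.79) = 0.366.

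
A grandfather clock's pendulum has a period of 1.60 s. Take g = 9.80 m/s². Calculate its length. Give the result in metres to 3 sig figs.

From T = 2π√(L/g), L = gT²/(4π²) = 9.80 × 1.600²/(4π²) = 0.635 m.

0.635 m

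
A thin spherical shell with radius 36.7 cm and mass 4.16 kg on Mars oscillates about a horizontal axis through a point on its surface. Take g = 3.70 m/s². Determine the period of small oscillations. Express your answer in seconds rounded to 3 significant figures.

2.55 s

I_cm = (2/3)mr² = 0.3735 kg·m². The pivot is at distance d = 0.367 m from the centre of mass.
By the parallel-axis theorem, I = I_cm + md² = 0.3735 + 0.5603 = 0.9338 kg·m².
T = 2π√(I/(mgd)) = 2π√(0.9338/(4.16 × 3.70 × 0.367)) = 2.55 s.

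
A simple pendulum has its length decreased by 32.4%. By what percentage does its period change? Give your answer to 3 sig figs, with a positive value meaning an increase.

T ∝ √L, so T'/T = √(0.6760) = 0.8222.
Percentage change in T = (0.8222 − 1) × 100% = -17.8%.

-17.8%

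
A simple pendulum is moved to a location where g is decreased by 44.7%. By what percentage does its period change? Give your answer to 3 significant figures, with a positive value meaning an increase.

34.5%

T ∝ 1/√g, so T'/T = 1/√(0.5530) = 1.345.
Percentage change in T = (1.345 − 1) × 100% = 34.5%.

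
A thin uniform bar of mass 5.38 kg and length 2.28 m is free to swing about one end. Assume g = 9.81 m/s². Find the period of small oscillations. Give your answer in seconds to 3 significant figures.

2.47 s

For a physical pendulum T = 2π√(I/(mgd)), with d = 1.140 m from pivot to centre of mass.
I_cm = mL²/12 = 5.38 × 2.28²/12 = 2.331 kg·m²; I = I_cm + md² = 2.331 + 5.38 × 1.140² = 9.322 kg·m².
T = 2π√(9.322/(5.38 × 9.81 × 1.140)) = 2.47 s.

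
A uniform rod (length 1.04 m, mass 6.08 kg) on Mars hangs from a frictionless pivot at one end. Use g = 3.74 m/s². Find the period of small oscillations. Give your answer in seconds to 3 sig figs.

For a physical pendulum T = 2π√(I/(mgd)), with d = 0.5200 m from pivot to centre of mass.
I_cm = mL²/12 = 6.08 × 1.04²/12 = 0.5480 kg·m²; I = I_cm + md² = 0.5480 + 6.08 × 0.5200² = 2.192 kg·m².
T = 2π√(2.192/(6.08 × 3.74 × 0.5200)) = 2.71 s.

2.71 s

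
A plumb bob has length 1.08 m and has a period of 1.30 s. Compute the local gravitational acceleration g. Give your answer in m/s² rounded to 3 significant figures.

25.2 m/s²

From T = 2π√(L/g), g = 4π²L/T² = 4π² × 1.08/1.300² = 25.2 m/s².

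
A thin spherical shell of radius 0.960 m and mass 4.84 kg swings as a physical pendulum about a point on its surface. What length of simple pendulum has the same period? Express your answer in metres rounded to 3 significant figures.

The equivalent simple-pendulum length is L_eq = I/(md), where I is about the pivot and d = 0.9600 m.
I_cm = (2/3)mR² = 2.974 kg·m², so I = I_cm + md² = 2.974 + 4.461 = 7.434 kg·m².
L_eq = 7.434/(4.84 × 0.9600) = 1.60 m.

1.60 m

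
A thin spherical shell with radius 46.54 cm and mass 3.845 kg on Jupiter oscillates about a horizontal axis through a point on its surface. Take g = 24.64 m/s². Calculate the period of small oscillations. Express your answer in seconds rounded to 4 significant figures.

I_cm = (2/3)mr² = 0.55521 kg·m². The pivot is at distance d = 0.4654 m from the centre of mass.
By the parallel-axis theorem, I = I_cm + md² = 0.55521 + 0.83282 = 1.3880 kg·m².
T = 2π√(I/(mgd)) = 2π√(1.3880/(3.845 × 24.64 × 0.4654)) = 1.115 s.

1.115 s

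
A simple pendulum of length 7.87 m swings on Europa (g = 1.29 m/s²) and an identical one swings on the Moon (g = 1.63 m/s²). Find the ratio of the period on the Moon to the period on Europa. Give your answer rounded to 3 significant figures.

T ∝ 1/√g, so T₂/T₁ = √(g₁/g₂) = √(1.29/1.63) = 0.890.

0.890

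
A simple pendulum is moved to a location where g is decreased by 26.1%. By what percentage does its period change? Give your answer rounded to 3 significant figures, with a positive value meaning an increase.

16.3%

T ∝ 1/√g, so T'/T = 1/√(0.7390) = 1.163.
Percentage change in T = (1.163 − 1) × 100% = 16.3%.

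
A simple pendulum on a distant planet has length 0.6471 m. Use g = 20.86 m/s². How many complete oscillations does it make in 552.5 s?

499

T = 2π√(L/g) = 2π√(0.6471/20.86) = 1.1066 s.
Number of complete oscillations = ⌊552.5/1.1066⌋ = ⌊499.26⌋ = 499.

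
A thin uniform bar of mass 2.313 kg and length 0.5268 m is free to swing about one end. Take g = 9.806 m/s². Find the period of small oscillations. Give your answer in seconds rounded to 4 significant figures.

For a physical pendulum T = 2π√(I/(mgd)), with d = 0.26340 m from pivot to centre of mass.
I_cm = mL²/12 = 2.313 × 0.5268²/12 = 0.053492 kg·m²; I = I_cm + md² = 0.053492 + 2.313 × 0.26340² = 0.21397 kg·m².
T = 2π√(0.21397/(2.313 × 9.806 × 0.26340)) = 1.189 s.

1.189 s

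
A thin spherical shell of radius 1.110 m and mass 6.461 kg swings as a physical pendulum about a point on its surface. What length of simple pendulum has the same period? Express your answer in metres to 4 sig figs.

1.850 m

The equivalent simple-pendulum length is L_eq = I/(md), where I is about the pivot and d = 1.1100 m.
I_cm = (2/3)mR² = 5.3071 kg·m², so I = I_cm + md² = 5.3071 + 7.9606 = 13.268 kg·m².
L_eq = 13.268/(6.461 × 1.1100) = 1.850 m.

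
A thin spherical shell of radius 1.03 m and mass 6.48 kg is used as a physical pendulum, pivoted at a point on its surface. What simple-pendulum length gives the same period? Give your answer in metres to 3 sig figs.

The equivalent simple-pendulum length is L_eq = I/(md), where I is about the pivot and d = 1.030 m.
I_cm = (2/3)mR² = 4.583 kg·m², so I = I_cm + md² = 4.583 + 6.875 = 11.46 kg·m².
L_eq = 11.46/(6.48 × 1.030) = 1.72 m.

1.72 m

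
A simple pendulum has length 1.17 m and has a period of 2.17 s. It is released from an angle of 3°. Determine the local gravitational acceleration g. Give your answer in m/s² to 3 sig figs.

From T = 2π√(L/g), g = 4π²L/T² = 4π² × 1.17/2.170² = 9.81 m/s².

9.81 m/s²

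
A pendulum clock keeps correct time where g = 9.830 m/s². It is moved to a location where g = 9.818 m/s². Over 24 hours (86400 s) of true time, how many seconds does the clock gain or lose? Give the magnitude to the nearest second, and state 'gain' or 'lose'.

lose 53 s

The clock's period scales as T ∝ 1/√g, so T'/T = √(9.830/9.818) = 1.00061.
In 86400 s of true time the clock registers 86400/1.00061 = 86347.2 s, so it loses 53 s.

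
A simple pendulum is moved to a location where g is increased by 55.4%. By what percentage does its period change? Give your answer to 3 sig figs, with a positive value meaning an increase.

-19.8%

T ∝ 1/√g, so T'/T = 1/√(1.554) = 0.8022.
Percentage change in T = (0.8022 − 1) × 100% = -19.8%.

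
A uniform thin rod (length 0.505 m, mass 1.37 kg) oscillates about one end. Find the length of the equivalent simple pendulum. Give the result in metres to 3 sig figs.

0.337 m

The equivalent simple-pendulum length is L_eq = I/(md), where I is about the pivot and d = 0.2525 m.
I_cm = (1/12)mL² = 0.02912 kg·m², so I = I_cm + md² = 0.02912 + 0.08735 = 0.1165 kg·m².
L_eq = 0.1165/(1.37 × 0.2525) = 0.337 m.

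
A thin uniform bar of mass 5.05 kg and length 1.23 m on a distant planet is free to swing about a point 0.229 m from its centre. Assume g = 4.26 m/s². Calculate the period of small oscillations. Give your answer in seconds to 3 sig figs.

2.69 s

For a physical pendulum T = 2π√(I/(mgd)), with d = 0.2290 m from pivot to centre of mass.
I_cm = mL²/12 = 5.05 × 1.23²/12 = 0.6367 kg·m²; I = I_cm + md² = 0.6367 + 5.05 × 0.2290² = 0.9015 kg·m².
T = 2π√(0.9015/(5.05 × 4.26 × 0.2290)) = 2.69 s.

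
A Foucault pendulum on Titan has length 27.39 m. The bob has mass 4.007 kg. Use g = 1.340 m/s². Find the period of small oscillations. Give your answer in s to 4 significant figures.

28.41 s

T = 2π√(L/g) = 2π√(27.39/1.340) = 2π × 4.5211 = 28.41 s.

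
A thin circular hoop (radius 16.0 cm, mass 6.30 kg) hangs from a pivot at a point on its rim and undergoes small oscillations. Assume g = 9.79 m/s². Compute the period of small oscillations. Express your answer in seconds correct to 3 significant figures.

I_cm = mr² = 0.1613 kg·m². The pivot is at distance d = 0.160 m from the centre of mass.
By the parallel-axis theorem, I = I_cm + md² = 0.1613 + 0.1613 = 0.3226 kg·m².
T = 2π√(I/(mgd)) = 2π√(0.3226/(6.30 × 9.79 × 0.160)) = 1.14 s.

1.14 s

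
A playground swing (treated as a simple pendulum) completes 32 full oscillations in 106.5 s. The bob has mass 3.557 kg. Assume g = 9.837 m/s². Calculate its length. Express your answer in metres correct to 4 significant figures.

2.760 m

T = 106.5/32 = 3.3281 s.
From T = 2π√(L/g), L = gT²/(4π²) = 9.837 × 3.3281²/(4π²) = 2.760 m.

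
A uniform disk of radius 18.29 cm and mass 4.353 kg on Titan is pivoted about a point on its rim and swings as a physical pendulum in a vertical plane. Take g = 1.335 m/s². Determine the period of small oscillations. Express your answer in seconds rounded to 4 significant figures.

2.848 s

I_cm = ½mr² = 0.072809 kg·m². The pivot is at distance d = 0.1829 m from the centre of mass.
By the parallel-axis theorem, I = I_cm + md² = 0.072809 + 0.14562 = 0.21843 kg·m².
T = 2π√(I/(mgd)) = 2π√(0.21843/(4.353 × 1.335 × 0.1829)) = 2.848 s.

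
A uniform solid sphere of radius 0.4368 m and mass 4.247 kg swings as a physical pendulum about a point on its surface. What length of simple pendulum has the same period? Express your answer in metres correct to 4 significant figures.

0.6115 m

The equivalent simple-pendulum length is L_eq = I/(md), where I is about the pivot and d = 0.43680 m.
I_cm = (2/5)mR² = 0.32412 kg·m², so I = I_cm + md² = 0.32412 + 0.81030 = 1.1344 kg·m².
L_eq = 1.1344/(4.247 × 0.43680) = 0.6115 m.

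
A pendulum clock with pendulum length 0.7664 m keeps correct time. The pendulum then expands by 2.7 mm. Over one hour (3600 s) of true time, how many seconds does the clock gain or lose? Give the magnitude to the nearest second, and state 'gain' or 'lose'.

T ∝ √L, so T'/T = √(0.76910/0.7664) = 1.00176.
In 3600 s of true time the clock registers 3600/1.00176 = 3593.7 s, so it loses 6 s.

lose 6 s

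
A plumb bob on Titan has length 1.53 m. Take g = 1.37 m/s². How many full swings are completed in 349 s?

T = 2π√(L/g) = 2π√(1.53/1.37) = 6.640 s.
Number of complete oscillations = ⌊349/6.640⌋ = ⌊52.56⌋ = 52.

52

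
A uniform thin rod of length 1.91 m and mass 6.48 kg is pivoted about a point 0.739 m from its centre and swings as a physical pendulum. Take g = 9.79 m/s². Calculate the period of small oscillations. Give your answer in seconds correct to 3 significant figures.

For a physical pendulum T = 2π√(I/(mgd)), with d = 0.7390 m from pivot to centre of mass.
I_cm = mL²/12 = 6.48 × 1.91²/12 = 1.970 kg·m²; I = I_cm + md² = 1.970 + 6.48 × 0.7390² = 5.509 kg·m².
T = 2π√(5.509/(6.48 × 9.79 × 0.7390)) = 2.15 s.

2.15 s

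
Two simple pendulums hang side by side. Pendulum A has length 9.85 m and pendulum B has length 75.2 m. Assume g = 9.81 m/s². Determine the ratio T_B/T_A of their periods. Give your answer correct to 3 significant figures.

T ∝ √L, so T_B/T_A = √(L_B/L_A) = √(75.2/9.85) = 2.76.

2.76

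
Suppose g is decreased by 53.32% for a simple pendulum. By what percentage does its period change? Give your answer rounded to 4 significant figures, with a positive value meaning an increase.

46.36%

T ∝ 1/√g, so T'/T = 1/√(0.46680) = 1.4636.
Percentage change in T = (1.4636 − 1) × 100% = 46.36%.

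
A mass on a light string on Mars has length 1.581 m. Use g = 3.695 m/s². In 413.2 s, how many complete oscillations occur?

T = 2π√(L/g) = 2π√(1.581/3.695) = 4.1100 s.
Number of complete oscillations = ⌊413.2/4.1100⌋ = ⌊100.54⌋ = 100.

100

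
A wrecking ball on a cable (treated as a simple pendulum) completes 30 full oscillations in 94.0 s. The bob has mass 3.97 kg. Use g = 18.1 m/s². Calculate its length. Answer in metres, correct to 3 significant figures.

T = 94.0/30 = 3.133 s.
From T = 2π√(L/g), L = gT²/(4π²) = 18.1 × 3.133²/(4π²) = 4.50 m.

4.50 m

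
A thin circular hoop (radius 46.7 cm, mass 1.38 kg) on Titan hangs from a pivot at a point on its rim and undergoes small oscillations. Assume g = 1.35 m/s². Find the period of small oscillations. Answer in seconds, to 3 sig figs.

I_cm = mr² = 0.3010 kg·m². The pivot is at distance d = 0.467 m from the centre of mass.
By the parallel-axis theorem, I = I_cm + md² = 0.3010 + 0.3010 = 0.6019 kg·m².
T = 2π√(I/(mgd)) = 2π√(0.6019/(1.38 × 1.35 × 0.467)) = 5.23 s.

5.23 s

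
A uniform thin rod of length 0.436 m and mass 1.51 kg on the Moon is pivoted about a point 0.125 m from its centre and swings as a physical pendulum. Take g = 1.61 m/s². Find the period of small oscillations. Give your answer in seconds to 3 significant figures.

For a physical pendulum T = 2π√(I/(mgd)), with d = 0.1250 m from pivot to centre of mass.
I_cm = mL²/12 = 1.51 × 0.436²/12 = 0.02392 kg·m²; I = I_cm + md² = 0.02392 + 1.51 × 0.1250² = 0.04751 kg·m².
T = 2π√(0.04751/(1.51 × 1.61 × 0.1250)) = 2.48 s.

2.48 s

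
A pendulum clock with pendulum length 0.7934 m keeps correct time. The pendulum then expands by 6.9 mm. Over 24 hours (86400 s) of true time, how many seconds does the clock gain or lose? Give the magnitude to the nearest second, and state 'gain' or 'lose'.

T ∝ √L, so T'/T = √(0.80030/0.7934) = 1.00434.
In 86400 s of true time the clock registers 86400/1.00434 = 86026.7 s, so it loses 373 s.

lose 373 s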